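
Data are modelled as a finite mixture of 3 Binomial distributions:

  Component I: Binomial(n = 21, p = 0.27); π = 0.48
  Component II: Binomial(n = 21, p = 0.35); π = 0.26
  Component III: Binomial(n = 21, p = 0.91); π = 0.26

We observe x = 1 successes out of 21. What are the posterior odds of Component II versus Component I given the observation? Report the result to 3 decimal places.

Only the two components matter; the odds are (π_i f_i(x)) / (π_j f_j(x)).
Component likelihoods at x = 1 successes out of 21:
  f_I = 0.0104723
  f_II = 0.00133215
  f_III = 2.32333e-20
0.00034636 / 0.00502668 ≈ 0.069

0.069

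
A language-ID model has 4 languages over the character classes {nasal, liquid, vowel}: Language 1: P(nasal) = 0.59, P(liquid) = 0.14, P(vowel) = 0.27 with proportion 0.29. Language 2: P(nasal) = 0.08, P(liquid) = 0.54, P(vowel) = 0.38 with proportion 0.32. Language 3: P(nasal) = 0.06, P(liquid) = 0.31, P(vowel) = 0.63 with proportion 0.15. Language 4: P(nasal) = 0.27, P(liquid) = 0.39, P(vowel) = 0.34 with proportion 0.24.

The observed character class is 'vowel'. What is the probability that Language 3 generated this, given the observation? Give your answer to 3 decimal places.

0.251

P(component k | x) = π_k·f_k(x) / marginal(x), where marginal(x) = Σ_j π_j·f_j(x).
Component likelihoods at x = 'vowel':
  f_1 = P(vowel | comp) = 0.27
  f_2 = P(vowel | comp) = 0.38
  f_3 = P(vowel | comp) = 0.63
  f_4 = P(vowel | comp) = 0.34
Unnormalised posteriors:
  π_1·f_1 = 0.29 × 0.27 = 0.0783
  π_2·f_2 = 0.32 × 0.38 = 0.1216
  π_3·f_3 = 0.15 × 0.63 = 0.0945
  π_4·f_4 = 0.24 × 0.34 = 0.0816
Denominator: 0.0783 + 0.1216 + 0.0945 + 0.0816 = 0.376
P(Language 3 | 'vowel') ≈ 0.251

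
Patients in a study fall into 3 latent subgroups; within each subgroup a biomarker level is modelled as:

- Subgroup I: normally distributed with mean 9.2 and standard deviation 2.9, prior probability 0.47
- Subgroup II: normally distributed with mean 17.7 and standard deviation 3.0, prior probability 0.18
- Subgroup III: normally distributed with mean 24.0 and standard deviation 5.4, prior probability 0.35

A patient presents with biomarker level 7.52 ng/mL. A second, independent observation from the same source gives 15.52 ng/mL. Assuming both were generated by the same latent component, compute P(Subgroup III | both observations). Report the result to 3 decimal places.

0.007

The responsibility of component k is w_k f_k(x) divided by Σ_j w_j f_j(x).
Since both observations come from the same component, the likelihood for component k is f_k(x₁)·f_k(x₂).
  f_I = [0.116315] × [0.0127995] = 0.00148878
  f_II = [0.000420147] × [0.102123] = 4.29068e-05
  f_III = [0.000701537] × [0.0215287] = 1.51032e-05
Prior × likelihood for each component:
  w_I·f_I = 0.47 × 0.00148878 = 0.000699729
  w_II·f_II = 0.18 × 4.29068e-05 = 7.72323e-06
  w_III·f_III = 0.35 × 1.51032e-05 = 5.28611e-06
Denominator: 0.000699729 + 7.72323e-06 + 5.28611e-06 = 0.000712738
Responsibility of Subgroup III: 5.28611e-06 / 0.000712738 ≈ 0.007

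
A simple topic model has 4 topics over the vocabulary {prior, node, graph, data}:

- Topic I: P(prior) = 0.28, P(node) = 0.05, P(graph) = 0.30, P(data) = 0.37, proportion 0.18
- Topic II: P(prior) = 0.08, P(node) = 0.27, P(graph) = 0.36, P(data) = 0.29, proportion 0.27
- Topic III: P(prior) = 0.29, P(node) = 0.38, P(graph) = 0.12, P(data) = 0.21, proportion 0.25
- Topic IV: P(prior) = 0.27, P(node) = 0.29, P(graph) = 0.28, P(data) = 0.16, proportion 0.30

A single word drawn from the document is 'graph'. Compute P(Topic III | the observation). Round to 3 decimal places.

0.113

P(component k | x) = w_k·f_k(x) / marginal(x), where marginal(x) = Σ_j w_j·f_j(x).
Evaluate each component's likelihood at the observed value:
  p_I = P(graph | comp) = 0.30
  p_II = P(graph | comp) = 0.36
  p_III = P(graph | comp) = 0.12
  p_IV = P(graph | comp) = 0.28
Weight by the priors:
  w_I·p_I = 0.18 × 0.3 = 0.054
  w_II·p_II = 0.27 × 0.36 = 0.0972
  w_III·p_III = 0.25 × 0.12 = 0.03
  w_IV·p_IV = 0.30 × 0.28 = 0.084
Sum: 0.054 + 0.0972 + 0.03 + 0.084 = 0.2652
So the posterior for Topic III is 0.03 / 0.2652 ≈ 0.113.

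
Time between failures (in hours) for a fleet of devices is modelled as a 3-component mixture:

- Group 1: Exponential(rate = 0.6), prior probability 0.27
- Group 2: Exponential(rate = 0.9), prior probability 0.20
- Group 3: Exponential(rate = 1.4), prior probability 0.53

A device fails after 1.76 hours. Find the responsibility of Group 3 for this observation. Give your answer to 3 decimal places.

0.404

By Bayes' theorem, P(k | x) = P(Z=k) f_k(x) / Σ_j P(Z=j) f_j(x).
Exponential densities:
  f_1 = 0.6·e^(−0.6·1.76) = 0.6·e^(−1.0560) = 0.208707
  f_2 = 0.9·e^(−0.9·1.76) = 0.9·e^(−1.5840) = 0.184638
  f_3 = 1.4·e^(−1.4·1.76) = 1.4·e^(−2.4640) = 0.119131
Multiply by the mixture weights:
  P(Z=1)·f_1 = 0.27 × 0.208707 = 0.0563508
  P(Z=2)·f_2 = 0.20 × 0.184638 = 0.0369275
  P(Z=3)·f_3 = 0.53 × 0.119131 = 0.0631397
Denominator: 0.0563508 + 0.0369275 + 0.0631397 = 0.156418
So the posterior for Group 3 is 0.0631397 / 0.156418 ≈ 0.404.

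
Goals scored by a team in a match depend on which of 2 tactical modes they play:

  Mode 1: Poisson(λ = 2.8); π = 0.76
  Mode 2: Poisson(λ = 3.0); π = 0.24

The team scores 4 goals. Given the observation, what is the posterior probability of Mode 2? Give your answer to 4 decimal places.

0.2541

The responsibility of component k is π_k f_k(x) divided by Σ_j π_j f_j(x).
Evaluate each component's likelihood at the observed value:
  f_1 = e^(−2.8)·2.8^4/4! = 0.155739
  f_2 = e^(−3.0)·3.0^4/4! = 0.168031
Weight by the priors:
  π_1·f_1 = 0.76 × 0.155739 = 0.118361
  π_2·f_2 = 0.24 × 0.168031 = 0.0403275
Denominator: 0.118361 + 0.0403275 = 0.158689
P(Mode 2 | data) ≈ 0.2541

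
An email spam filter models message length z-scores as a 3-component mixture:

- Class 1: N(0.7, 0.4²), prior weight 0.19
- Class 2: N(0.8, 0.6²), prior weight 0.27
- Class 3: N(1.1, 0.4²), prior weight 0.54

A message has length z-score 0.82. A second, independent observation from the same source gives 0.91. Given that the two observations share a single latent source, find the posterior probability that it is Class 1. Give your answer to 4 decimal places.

Posterior ∝ prior × likelihood, so P(k | x) ∝ w_k f_k(x); normalise over all components.
Since both observations come from the same component, the likelihood for component k is f_k(x₁)·f_k(x₂).
  f_1 = [0.95347] × [0.868958] = 0.828525
  f_2 = [0.664535] × [0.653823] = 0.434488
  f_3 = [0.780635] × [0.890956] = 0.695511
Multiply by the mixture weights:
  w_1·f_1 = 0.19 × 0.828525 = 0.15742
  w_2·f_2 = 0.27 × 0.434488 = 0.117312
  w_3·f_3 = 0.54 × 0.695511 = 0.375576
Evidence: 0.15742 + 0.117312 + 0.375576 = 0.650308
So the posterior for Class 1 is 0.15742 / 0.650308 ≈ 0.2421.

0.2421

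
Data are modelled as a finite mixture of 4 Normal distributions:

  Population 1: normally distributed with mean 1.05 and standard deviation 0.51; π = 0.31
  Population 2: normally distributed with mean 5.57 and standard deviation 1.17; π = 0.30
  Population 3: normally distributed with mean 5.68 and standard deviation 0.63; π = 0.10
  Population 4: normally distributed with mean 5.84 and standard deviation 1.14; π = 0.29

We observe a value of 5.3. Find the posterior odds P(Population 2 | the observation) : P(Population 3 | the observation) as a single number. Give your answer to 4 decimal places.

1.8867

Posterior odds = (P(Z=i) f_i(x)) / (P(Z=j) f_j(x)); the normalising sum cancels.
Evaluate each component's likelihood at the observed value:
  f_1 = (1/(0.51·√(2π)))·exp(−(5.3−1.05)²/(2·0.51²)) = 0.782240·exp(-34.72222) = 6.51134e-16
  f_2 = (1/(1.17·√(2π)))·exp(−(5.3−5.57)²/(2·1.17²)) = 0.340976·exp(-0.02663) = 0.332017
  f_3 = (1/(0.63·√(2π)))·exp(−(5.3−5.68)²/(2·0.63²)) = 0.633242·exp(-0.18191) = 0.527919
  f_4 = (1/(1.14·√(2π)))·exp(−(5.3−5.84)²/(2·1.14²)) = 0.349949·exp(-0.11219) = 0.312811
0.0996051 / 0.0527919 ≈ 1.8867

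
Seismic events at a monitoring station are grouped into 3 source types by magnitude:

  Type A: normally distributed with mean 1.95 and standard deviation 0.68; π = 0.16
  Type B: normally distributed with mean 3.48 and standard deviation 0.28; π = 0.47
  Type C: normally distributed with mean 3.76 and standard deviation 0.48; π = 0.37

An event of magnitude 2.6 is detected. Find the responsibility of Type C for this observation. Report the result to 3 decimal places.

P(component k | x) = w_k·f_k(x) / marginal(x), where marginal(x) = Σ_j w_j·f_j(x).
Normal densities:
  p_A = 0.371528
  p_B = 0.0102063
  p_C = 0.0448197
Prior × likelihood for each component:
  w_A·p_A = 0.16 × 0.371528 = 0.0594444
  w_B·p_B = 0.47 × 0.0102063 = 0.00479697
  w_C·p_C = 0.37 × 0.0448197 = 0.0165833
Normaliser: 0.0594444 + 0.00479697 + 0.0165833 = 0.0808247
Responsibility of Type C: 0.0165833 / 0.0808247 ≈ 0.205

0.205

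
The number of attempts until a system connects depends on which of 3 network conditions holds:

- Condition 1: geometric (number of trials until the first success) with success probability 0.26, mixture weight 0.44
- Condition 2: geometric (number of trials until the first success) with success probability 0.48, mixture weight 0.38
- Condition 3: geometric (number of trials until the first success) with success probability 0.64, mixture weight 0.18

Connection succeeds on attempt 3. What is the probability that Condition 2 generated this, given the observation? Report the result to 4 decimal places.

0.3887

P(component k | x) = π_k·f_k(x) / marginal(x), where marginal(x) = Σ_j π_j·f_j(x).
Component likelihoods at x = 3:
  L_1 = 0.142376
  L_2 = 0.129792
  L_3 = 0.082944
Multiply by the mixture weights:
  π_1·L_1 = 0.44 × 0.142376 = 0.0626454
  π_2·L_2 = 0.38 × 0.129792 = 0.049321
  π_3·L_3 = 0.18 × 0.082944 = 0.0149299
Normaliser: 0.0626454 + 0.049321 + 0.0149299 = 0.126896
Responsibility of Condition 2: 0.049321 / 0.126896 ≈ 0.3887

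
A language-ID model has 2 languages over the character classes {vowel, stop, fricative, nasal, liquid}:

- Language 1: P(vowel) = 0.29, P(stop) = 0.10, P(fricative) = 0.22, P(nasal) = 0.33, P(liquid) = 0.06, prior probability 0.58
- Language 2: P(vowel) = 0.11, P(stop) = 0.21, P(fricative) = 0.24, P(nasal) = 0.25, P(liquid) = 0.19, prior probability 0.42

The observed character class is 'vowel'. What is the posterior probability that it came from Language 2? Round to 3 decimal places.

Posterior ∝ prior × likelihood, so P(k | x) ∝ w_k f_k(x); normalise over all components.
Categorical probabilities:
  f_1 = 0.29
  f_2 = 0.11
Multiply by the mixture weights:
  w_1·f_1 = 0.58 × 0.29 = 0.1682
  w_2·f_2 = 0.42 × 0.11 = 0.0462
Evidence: 0.1682 + 0.0462 = 0.2144
So the posterior for Language 2 is 0.0462 / 0.2144 ≈ 0.215.

0.215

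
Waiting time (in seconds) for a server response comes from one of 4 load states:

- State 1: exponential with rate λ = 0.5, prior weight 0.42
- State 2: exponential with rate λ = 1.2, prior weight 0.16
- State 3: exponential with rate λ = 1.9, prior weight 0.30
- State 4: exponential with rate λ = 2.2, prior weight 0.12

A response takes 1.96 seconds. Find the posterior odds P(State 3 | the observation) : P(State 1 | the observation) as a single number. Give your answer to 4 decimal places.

0.1746

The posterior odds equal the prior odds times the likelihood ratio: (w_i/w_j)·(f_i(x)/f_j(x)).
Exponential densities:
  f_1 = 0.187656
  f_2 = 0.114214
  f_3 = 0.0458607
  f_4 = 0.0294948
Posterior odds = (w_3·f_3) / (w_1·f_1) = (0.30·0.0458607) / (0.42·0.187656) = 0.0137582 / 0.0788153 ≈ 0.1746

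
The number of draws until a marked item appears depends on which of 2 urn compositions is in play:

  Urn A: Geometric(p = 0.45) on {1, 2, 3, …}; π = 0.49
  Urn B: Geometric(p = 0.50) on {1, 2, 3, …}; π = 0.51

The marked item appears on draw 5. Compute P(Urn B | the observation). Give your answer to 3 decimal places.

0.441

Posterior ∝ prior × likelihood, so P(k | x) ∝ w_k f_k(x); normalise over all components.
Geometric probabilities:
  f_A = 0.0411778
  f_B = 0.03125
Multiply by the mixture weights:
  w_A·f_A = 0.49 × 0.0411778 = 0.0201771
  w_B·f_B = 0.51 × 0.03125 = 0.0159375
Sum: 0.0201771 + 0.0159375 = 0.0361146
P(Urn B | x) = 0.0159375 / 0.0361146 ≈ 0.441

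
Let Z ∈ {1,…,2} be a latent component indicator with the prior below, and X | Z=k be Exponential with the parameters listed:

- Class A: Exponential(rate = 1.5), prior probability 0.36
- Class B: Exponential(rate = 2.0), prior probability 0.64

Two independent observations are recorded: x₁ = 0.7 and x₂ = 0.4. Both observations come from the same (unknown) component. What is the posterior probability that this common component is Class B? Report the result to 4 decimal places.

Apply Bayes' rule: the posterior for each component is proportional to its prior times its likelihood at x.
Since both observations come from the same component, the likelihood for component k is f_k(x₁)·f_k(x₂).
  f_A = [0.524907] × [0.823217] = 0.432112
  f_B = [0.493194] × [0.898658] = 0.443213
Prior × likelihood for each component:
  π_A·f_A = 0.36 × 0.432112 = 0.15556
  π_B·f_B = 0.64 × 0.443213 = 0.283656
Marginal: 0.15556 + 0.283656 = 0.439217
Responsibility of Class B: 0.283656 / 0.439217 ≈ 0.6458

0.6458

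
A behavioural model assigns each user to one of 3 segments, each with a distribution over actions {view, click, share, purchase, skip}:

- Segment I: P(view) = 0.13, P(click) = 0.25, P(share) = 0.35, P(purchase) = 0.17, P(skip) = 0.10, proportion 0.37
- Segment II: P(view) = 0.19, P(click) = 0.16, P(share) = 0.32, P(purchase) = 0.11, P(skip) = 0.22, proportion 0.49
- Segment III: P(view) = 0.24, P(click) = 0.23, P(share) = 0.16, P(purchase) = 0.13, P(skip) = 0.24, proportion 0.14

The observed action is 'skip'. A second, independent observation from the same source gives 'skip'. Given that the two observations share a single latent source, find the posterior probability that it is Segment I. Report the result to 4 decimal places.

0.1043

Posterior ∝ prior × likelihood, so P(k | x) ∝ π_k f_k(x); normalise over all components.
Since both observations come from the same component, the likelihood for component k is f_k(x₁)·f_k(x₂).
  L_I = [0.1] × [0.1] = 0.01
  L_II = [0.22] × [0.22] = 0.0484
  L_III = [0.24] × [0.24] = 0.0576
Weight by the priors:
  π_I·L_I = 0.37 × 0.01 = 0.0037
  π_II·L_II = 0.49 × 0.0484 = 0.023716
  π_III·L_III = 0.14 × 0.0576 = 0.008064
Denominator: 0.0037 + 0.023716 + 0.008064 = 0.03548
So the posterior for Segment I is 0.0037 / 0.03548 ≈ 0.1043.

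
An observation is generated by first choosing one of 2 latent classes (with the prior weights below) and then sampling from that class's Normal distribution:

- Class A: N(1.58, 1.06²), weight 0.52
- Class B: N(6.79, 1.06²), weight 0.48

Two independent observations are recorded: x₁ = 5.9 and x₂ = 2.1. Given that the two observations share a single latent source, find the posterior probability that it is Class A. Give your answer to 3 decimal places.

0.858

P(component k | x) = π_k·f_k(x) / marginal(x), where marginal(x) = Σ_j π_j·f_j(x).
Since both observations come from the same component, the likelihood for component k is f_k(x₁)·f_k(x₂).
  p_A = [(1/(1.06·√(2π)))·exp(−(5.9−1.58)²/(2·1.06²)) = 0.376361·exp(-8.30473) = 9.30901e-05] × [0.333693] = 3.10635e-05
  p_B = [(1/(1.06·√(2π)))·exp(−(5.9−6.79)²/(2·1.06²)) = 0.376361·exp(-0.35248) = 0.264559] × [2.1117e-05] = 5.58669e-06
Prior × likelihood for each component:
  π_A·p_A = 0.52 × 3.10635e-05 = 1.6153e-05
  π_B·p_B = 0.48 × 5.58669e-06 = 2.68161e-06
Sum: 1.6153e-05 + 2.68161e-06 = 1.88346e-05
P(Class A | x) = 1.6153e-05 / 1.88346e-05 ≈ 0.858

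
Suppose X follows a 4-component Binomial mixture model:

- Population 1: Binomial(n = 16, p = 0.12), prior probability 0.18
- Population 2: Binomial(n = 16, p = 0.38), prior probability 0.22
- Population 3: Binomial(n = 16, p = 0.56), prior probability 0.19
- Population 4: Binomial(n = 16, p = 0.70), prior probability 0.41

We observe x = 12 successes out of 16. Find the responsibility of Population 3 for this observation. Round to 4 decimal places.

By Bayes' theorem, P(k | x) = w_k f_k(x) / Σ_j w_j f_j(x).
Component likelihoods at x = 12 successes out of 16:
  f_1 = C(16,12)·0.12^12·0.88^4 = 1820·8.9161e-12·0.599695 = 9.73144e-09
  f_2 = C(16,12)·0.38^12·0.62^4 = 1820·9.06574e-06·0.147763 = 0.00243804
  f_3 = C(16,12)·0.56^12·0.44^4 = 1820·0.000951166·0.037481 = 0.0648841
  f_4 = C(16,12)·0.70^12·0.30^4 = 1820·0.0138413·0.0081 = 0.204048
Weight by the priors:
  w_1·f_1 = 0.18 × 9.73144e-09 = 1.75166e-09
  w_2·f_2 = 0.22 × 0.00243804 = 0.000536369
  w_3·f_3 = 0.19 × 0.0648841 = 0.012328
  w_4·f_4 = 0.41 × 0.204048 = 0.0836598
Marginal: 1.75166e-09 + 0.000536369 + 0.012328 + 0.0836598 = 0.0965241
So the posterior for Population 3 is 0.012328 / 0.0965241 ≈ 0.1277.

0.1277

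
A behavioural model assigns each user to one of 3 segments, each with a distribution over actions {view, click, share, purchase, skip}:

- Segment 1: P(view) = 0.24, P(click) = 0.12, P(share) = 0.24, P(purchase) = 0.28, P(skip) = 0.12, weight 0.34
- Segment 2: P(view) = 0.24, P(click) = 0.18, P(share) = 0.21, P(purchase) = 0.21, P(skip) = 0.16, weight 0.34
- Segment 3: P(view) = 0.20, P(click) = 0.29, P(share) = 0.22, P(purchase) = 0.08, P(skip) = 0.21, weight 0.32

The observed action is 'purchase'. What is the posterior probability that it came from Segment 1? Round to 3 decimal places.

0.495

Apply Bayes' rule: the posterior for each component is proportional to its prior times its likelihood at x.
Component likelihoods at x = 'purchase':
  f_1 = 0.28
  f_2 = 0.21
  f_3 = 0.08
Prior × likelihood for each component:
  P(Z=1)·f_1 = 0.34 × 0.28 = 0.0952
  P(Z=2)·f_2 = 0.34 × 0.21 = 0.0714
  P(Z=3)·f_3 = 0.32 × 0.08 = 0.0256
Sum: 0.0952 + 0.0714 + 0.0256 = 0.1922
Responsibility of Segment 1: 0.0952 / 0.1922 ≈ 0.495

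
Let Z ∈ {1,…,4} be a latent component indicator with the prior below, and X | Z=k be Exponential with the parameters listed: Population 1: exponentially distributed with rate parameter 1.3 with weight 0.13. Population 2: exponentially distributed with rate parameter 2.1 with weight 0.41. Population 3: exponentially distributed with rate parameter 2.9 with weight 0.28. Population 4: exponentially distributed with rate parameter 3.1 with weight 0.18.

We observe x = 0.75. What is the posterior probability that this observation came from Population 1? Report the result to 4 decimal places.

0.1640

The responsibility of component k is π_k f_k(x) divided by Σ_j π_j f_j(x).
Component likelihoods at x = 0.75:
  f_1 = 1.3·e^(−1.3·0.75) = 1.3·e^(−0.9750) = 0.49035
  f_2 = 2.1·e^(−2.1·0.75) = 2.1·e^(−1.5750) = 0.434716
  f_3 = 2.9·e^(−2.9·0.75) = 2.9·e^(−2.1750) = 0.329464
  f_4 = 3.1·e^(−3.1·0.75) = 3.1·e^(−2.3250) = 0.303129
Weight by the priors:
  π_1·f_1 = 0.13 × 0.49035 = 0.0637455
  π_2·f_2 = 0.41 × 0.434716 = 0.178234
  π_3·f_3 = 0.28 × 0.329464 = 0.0922498
  π_4·f_4 = 0.18 × 0.303129 = 0.0545632
Normaliser: 0.0637455 + 0.178234 + 0.0922498 + 0.0545632 = 0.388792
P(Population 1 | the observation) ≈ 0.1640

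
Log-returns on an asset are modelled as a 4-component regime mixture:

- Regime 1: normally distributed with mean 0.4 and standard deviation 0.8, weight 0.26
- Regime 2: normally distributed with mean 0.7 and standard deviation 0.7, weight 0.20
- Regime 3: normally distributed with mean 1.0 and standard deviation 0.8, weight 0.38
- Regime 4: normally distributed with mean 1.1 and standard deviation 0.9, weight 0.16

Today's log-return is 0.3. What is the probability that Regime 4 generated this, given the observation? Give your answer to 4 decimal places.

0.1187

P(component k | x) = π_k·f_k(x) / marginal(x), where marginal(x) = Σ_j π_j·f_j(x).
Evaluate each component's likelihood at the observed value:
  f_1 = (1/(0.8·√(2π)))·exp(−(0.3−0.4)²/(2·0.8²)) = 0.498678·exp(-0.00781) = 0.494797
  f_2 = (1/(0.7·√(2π)))·exp(−(0.3−0.7)²/(2·0.7²)) = 0.569918·exp(-0.16327) = 0.484068
  f_3 = (1/(0.8·√(2π)))·exp(−(0.3−1.0)²/(2·0.8²)) = 0.498678·exp(-0.38281) = 0.340069
  f_4 = (1/(0.9·√(2π)))·exp(−(0.3−1.1)²/(2·0.9²)) = 0.443269·exp(-0.39506) = 0.298603
Weight by the priors:
  π_1·f_1 = 0.26 × 0.494797 = 0.128647
  π_2·f_2 = 0.20 × 0.484068 = 0.0968137
  π_3·f_3 = 0.38 × 0.340069 = 0.129226
  π_4·f_4 = 0.16 × 0.298603 = 0.0477765
Sum: 0.128647 + 0.0968137 + 0.129226 + 0.0477765 = 0.402464
Responsibility of Regime 4: 0.0477765 / 0.402464 ≈ 0.1187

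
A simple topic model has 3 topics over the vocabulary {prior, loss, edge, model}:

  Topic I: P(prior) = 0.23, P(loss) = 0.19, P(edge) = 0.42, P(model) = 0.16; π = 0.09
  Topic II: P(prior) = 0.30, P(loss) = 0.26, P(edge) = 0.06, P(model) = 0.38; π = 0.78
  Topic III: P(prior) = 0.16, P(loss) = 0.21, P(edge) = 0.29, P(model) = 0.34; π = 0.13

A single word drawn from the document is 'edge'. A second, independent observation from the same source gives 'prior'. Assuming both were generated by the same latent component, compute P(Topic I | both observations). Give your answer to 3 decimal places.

Apply Bayes' rule: the posterior for each component is proportional to its prior times its likelihood at x.
Since both observations come from the same component, the likelihood for component k is f_k(x₁)·f_k(x₂).
  p_I = [P(edge | comp) = 0.42] × [0.23] = 0.0966
  p_II = [P(edge | comp) = 0.06] × [0.3] = 0.018
  p_III = [P(edge | comp) = 0.29] × [0.16] = 0.0464
Weight by the priors:
  w_I·p_I = 0.09 × 0.0966 = 0.008694
  w_II·p_II = 0.78 × 0.018 = 0.01404
  w_III·p_III = 0.13 × 0.0464 = 0.006032
Denominator: 0.008694 + 0.01404 + 0.006032 = 0.028766
So the posterior for Topic I is 0.008694 / 0.028766 ≈ 0.302.

0.302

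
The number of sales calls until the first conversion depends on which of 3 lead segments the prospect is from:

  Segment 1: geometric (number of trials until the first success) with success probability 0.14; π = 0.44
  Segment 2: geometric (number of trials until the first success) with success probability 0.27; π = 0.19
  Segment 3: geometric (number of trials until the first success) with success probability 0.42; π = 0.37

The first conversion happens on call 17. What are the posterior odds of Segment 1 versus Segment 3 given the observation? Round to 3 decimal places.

216.400

Only the two components matter; the odds are (π_i f_i(x)) / (π_j f_j(x)).
Geometric probabilities:
  p_1 = 0.14·(1−0.14)^16 = 0.14·0.0895314 = 0.0125344
  p_2 = 0.27·(1−0.27)^16 = 0.27·0.00650378 = 0.00175602
  p_3 = 0.42·(1−0.42)^16 = 0.42·0.000164002 = 6.88806e-05
Odds = (0.44/0.37) × (0.0125344/6.88806e-05) = 1.18919 × 181.973 ≈ 216.400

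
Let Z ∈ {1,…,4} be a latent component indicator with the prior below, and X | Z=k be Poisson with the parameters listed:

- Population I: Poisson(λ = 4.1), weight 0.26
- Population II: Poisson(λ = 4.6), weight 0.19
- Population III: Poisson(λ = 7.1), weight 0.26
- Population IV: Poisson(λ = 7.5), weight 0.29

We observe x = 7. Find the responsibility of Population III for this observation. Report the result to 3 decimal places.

0.339

Posterior ∝ prior × likelihood, so P(k | x) ∝ P(Z=k) f_k(x); normalise over all components.
Component likelihoods at x = 7:
  p_I = e^(−4.1)·4.1^7/7! = 0.0640397
  p_II = e^(−4.6)·4.6^7/7! = 0.08692
  p_III = e^(−7.1)·7.1^7/7! = 0.148897
  p_IV = e^(−7.5)·7.5^7/7! = 0.146484
Prior × likelihood for each component:
  P(Z=I)·p_I = 0.26 × 0.0640397 = 0.0166503
  P(Z=II)·p_II = 0.19 × 0.08692 = 0.0165148
  P(Z=III)·p_III = 0.26 × 0.148897 = 0.0387133
  P(Z=IV)·p_IV = 0.29 × 0.146484 = 0.0424803
Normaliser: 0.0166503 + 0.0165148 + 0.0387133 + 0.0424803 = 0.114359
Responsibility of Population III: 0.0387133 / 0.114359 ≈ 0.339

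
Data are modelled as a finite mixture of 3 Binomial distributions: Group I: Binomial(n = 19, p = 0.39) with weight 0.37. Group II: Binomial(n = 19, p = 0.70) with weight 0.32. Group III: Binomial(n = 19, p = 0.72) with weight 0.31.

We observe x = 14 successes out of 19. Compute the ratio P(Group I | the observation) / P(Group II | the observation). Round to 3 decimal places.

0.011

Only the two components matter; the odds are (π_i f_i(x)) / (π_j f_j(x)).
Evaluate each component's likelihood at the observed value:
  L_I = C(19,14)·0.39^14·0.61^5 = 11628·1.88323e-06·0.0844596 = 0.00184952
  L_II = C(19,14)·0.70^14·0.30^5 = 11628·0.00678223·0.00243 = 0.191639
  L_III = C(19,14)·0.72^14·0.28^5 = 11628·0.0100613·0.00172104 = 0.201349
Posterior odds = (π_I·L_I) / (π_II·L_II) = (0.37·0.00184952) / (0.32·0.191639) = 0.000684322 / 0.0613245 ≈ 0.011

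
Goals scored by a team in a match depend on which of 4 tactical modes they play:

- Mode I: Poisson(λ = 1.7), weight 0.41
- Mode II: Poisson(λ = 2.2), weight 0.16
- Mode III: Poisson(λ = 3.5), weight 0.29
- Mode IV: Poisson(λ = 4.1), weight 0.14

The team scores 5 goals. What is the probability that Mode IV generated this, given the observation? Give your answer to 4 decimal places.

0.2901

P(component k | x) = P(Z=k)·f_k(x) / marginal(x), where marginal(x) = Σ_j P(Z=j)·f_j(x).
Poisson probabilities:
  f_I = e^(−1.7)·1.7^5/5! = 0.0216154
  f_II = e^(−2.2)·2.2^5/5! = 0.0475866
  f_III = e^(−3.5)·3.5^5/5! = 0.132169
  f_IV = e^(−4.1)·4.1^5/5! = 0.160004
Weight by the priors:
  P(Z=I)·f_I = 0.41 × 0.0216154 = 0.0088623
  P(Z=II)·f_II = 0.16 × 0.0475866 = 0.00761385
  P(Z=III)·f_III = 0.29 × 0.132169 = 0.0383289
  P(Z=IV)·f_IV = 0.14 × 0.160004 = 0.0224006
Normaliser: 0.0088623 + 0.00761385 + 0.0383289 + 0.0224006 = 0.0772056
Responsibility of Mode IV: 0.0224006 / 0.0772056 ≈ 0.2901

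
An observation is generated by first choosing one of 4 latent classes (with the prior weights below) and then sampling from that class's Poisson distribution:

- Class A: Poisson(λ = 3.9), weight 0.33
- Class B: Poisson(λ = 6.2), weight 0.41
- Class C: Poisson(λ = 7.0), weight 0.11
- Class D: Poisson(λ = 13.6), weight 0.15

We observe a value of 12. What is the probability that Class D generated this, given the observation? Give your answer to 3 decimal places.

Posterior ∝ prior × likelihood, so P(k | x) ∝ P(Z=k) f_k(x); normalise over all components.
Evaluate each component's likelihood at the observed value:
  f_A = e^(−3.9)·3.9^12/12! = 0.000523227
  f_B = e^(−6.2)·6.2^12/12! = 0.013669
  f_C = e^(−7.0)·7.0^12/12! = 0.0263498
  f_D = e^(−13.6)·13.6^12/12! = 0.103687
Multiply by the mixture weights:
  P(Z=A)·f_A = 0.33 × 0.000523227 = 0.000172665
  P(Z=B)·f_B = 0.41 × 0.013669 = 0.0056043
  P(Z=C)·f_C = 0.11 × 0.0263498 = 0.00289848
  P(Z=D)·f_D = 0.15 × 0.103687 = 0.0155531
Sum: 0.000172665 + 0.0056043 + 0.00289848 + 0.0155531 = 0.0242285
Responsibility of Class D: 0.0155531 / 0.0242285 ≈ 0.642

0.642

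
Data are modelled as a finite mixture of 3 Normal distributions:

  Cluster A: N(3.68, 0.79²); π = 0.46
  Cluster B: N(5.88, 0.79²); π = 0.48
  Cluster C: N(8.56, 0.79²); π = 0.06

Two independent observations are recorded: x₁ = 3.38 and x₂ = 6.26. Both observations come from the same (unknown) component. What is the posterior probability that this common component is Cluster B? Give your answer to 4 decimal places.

0.5804

By Bayes' theorem, P(k | x) = P(Z=k) f_k(x) / Σ_j P(Z=j) f_j(x).
Since both observations come from the same component, the likelihood for component k is f_k(x₁)·f_k(x₂).
  L_A = [0.46986] × [0.00243937] = 0.00114616
  L_B = [0.00337815] × [0.449822] = 0.00151957
  L_C = [2.32975e-10] × [0.00728951] = 1.69827e-12
Prior × likelihood for each component:
  P(Z=A)·L_A = 0.46 × 0.00114616 = 0.000527235
  P(Z=B)·L_B = 0.48 × 0.00151957 = 0.000729393
  P(Z=C)·L_C = 0.06 × 1.69827e-12 = 1.01896e-13
Marginal: 0.000527235 + 0.000729393 + 1.01896e-13 = 0.00125663
P(Cluster B | x) ≈ 0.5804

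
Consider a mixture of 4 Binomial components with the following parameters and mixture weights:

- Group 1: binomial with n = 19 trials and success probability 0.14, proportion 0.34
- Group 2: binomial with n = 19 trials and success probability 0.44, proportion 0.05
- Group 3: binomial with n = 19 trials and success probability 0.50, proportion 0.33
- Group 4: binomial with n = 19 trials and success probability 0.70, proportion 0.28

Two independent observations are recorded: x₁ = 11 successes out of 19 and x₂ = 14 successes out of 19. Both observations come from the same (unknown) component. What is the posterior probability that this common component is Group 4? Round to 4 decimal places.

0.8292

P(component k | x) = π_k·f_k(x) / marginal(x), where marginal(x) = Σ_j π_j·f_j(x).
Since both observations come from the same component, the likelihood for component k is f_k(x₁)·f_k(x₂).
  p_1 = [9.15829e-06] × [6.07841e-09] = 5.56678e-14
  p_2 = [0.0874786] × [0.00652804] = 0.000571064
  p_3 = [0.144161] × [0.0221786] = 0.0031973
  p_4 = [0.0980543] × [0.191639] = 0.018791
Multiply by the mixture weights:
  π_1·p_1 = 0.34 × 5.56678e-14 = 1.89271e-14
  π_2·p_2 = 0.05 × 0.000571064 = 2.85532e-05
  π_3·p_3 = 0.33 × 0.0031973 = 0.00105511
  π_4·p_4 = 0.28 × 0.018791 = 0.00526149
Marginal: 1.89271e-14 + 2.85532e-05 + 0.00105511 + 0.00526149 = 0.00634515
P(Group 4 | data) ≈ 0.8292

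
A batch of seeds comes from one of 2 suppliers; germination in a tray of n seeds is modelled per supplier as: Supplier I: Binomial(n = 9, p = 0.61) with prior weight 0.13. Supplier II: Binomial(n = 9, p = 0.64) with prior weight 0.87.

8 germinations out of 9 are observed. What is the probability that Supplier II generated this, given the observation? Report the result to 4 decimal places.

The responsibility of component k is π_k f_k(x) divided by Σ_j π_j f_j(x).
Component likelihoods at x = 8 germinations out of 9:
  L_I = C(9,8)·0.61^8·0.39^1 = 9·0.0191707·0.39 = 0.0672893
  L_II = C(9,8)·0.64^8·0.36^1 = 9·0.0281475·0.36 = 0.0911979
Weight by the priors:
  π_I·L_I = 0.13 × 0.0672893 = 0.0087476
  π_II·L_II = 0.87 × 0.0911979 = 0.0793422
Sum: 0.0087476 + 0.0793422 = 0.0880898
P(Supplier II | x) = 0.0793422 / 0.0880898 ≈ 0.9007

0.9007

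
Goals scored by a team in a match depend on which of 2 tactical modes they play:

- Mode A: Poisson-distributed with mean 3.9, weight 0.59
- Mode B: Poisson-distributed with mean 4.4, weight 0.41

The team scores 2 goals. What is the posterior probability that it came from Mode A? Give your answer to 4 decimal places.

0.6508

Posterior ∝ prior × likelihood, so P(k | x) ∝ P(Z=k) f_k(x); normalise over all components.
Poisson probabilities:
  p_A = e^(−3.9)·3.9^2/2! = 0.15394
  p_B = e^(−4.4)·4.4^2/2! = 0.118845
Multiply by the mixture weights:
  P(Z=A)·p_A = 0.59 × 0.15394 = 0.0908244
  P(Z=B)·p_B = 0.41 × 0.118845 = 0.0487263
Denominator: 0.0908244 + 0.0487263 = 0.139551
Responsibility of Mode A: 0.0908244 / 0.139551 ≈ 0.6508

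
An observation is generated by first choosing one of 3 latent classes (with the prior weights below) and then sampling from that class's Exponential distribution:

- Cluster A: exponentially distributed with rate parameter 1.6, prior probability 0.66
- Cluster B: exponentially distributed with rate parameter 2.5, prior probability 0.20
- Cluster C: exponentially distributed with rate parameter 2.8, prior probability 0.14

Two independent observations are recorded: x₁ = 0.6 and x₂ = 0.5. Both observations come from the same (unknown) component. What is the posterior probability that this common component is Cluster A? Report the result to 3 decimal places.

0.690

P(component k | x) = π_k·f_k(x) / marginal(x), where marginal(x) = Σ_j π_j·f_j(x).
Since both observations come from the same component, the likelihood for component k is f_k(x₁)·f_k(x₂).
  f_A = [1.6·e^(−1.6·0.6) = 1.6·e^(−0.9600) = 0.612629] × [0.718926] = 0.440435
  f_B = [2.5·e^(−2.5·0.6) = 2.5·e^(−1.5000) = 0.557825] × [0.716262] = 0.399549
  f_C = [2.8·e^(−2.8·0.6) = 2.8·e^(−1.6800) = 0.521847] × [0.690471] = 0.360321
Unnormalised posteriors:
  π_A·f_A = 0.66 × 0.440435 = 0.290687
  π_B·f_B = 0.20 × 0.399549 = 0.0799098
  π_C·f_C = 0.14 × 0.360321 = 0.0504449
Normaliser: 0.290687 + 0.0799098 + 0.0504449 = 0.421042
So the posterior for Cluster A is 0.290687 / 0.421042 ≈ 0.690.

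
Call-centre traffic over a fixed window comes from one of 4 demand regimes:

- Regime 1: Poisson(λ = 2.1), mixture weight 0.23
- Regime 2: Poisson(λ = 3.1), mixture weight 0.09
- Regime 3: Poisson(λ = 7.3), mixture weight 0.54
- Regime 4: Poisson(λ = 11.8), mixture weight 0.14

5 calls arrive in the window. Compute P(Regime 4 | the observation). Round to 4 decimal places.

The responsibility of component k is π_k f_k(x) divided by Σ_j π_j f_j(x).
Poisson probabilities:
  f_1 = e^(−2.1)·2.1^5/5! = 0.041677
  f_2 = e^(−3.1)·3.1^5/5! = 0.107477
  f_3 = e^(−7.3)·7.3^5/5! = 0.116703
  f_4 = e^(−11.8)·11.8^5/5! = 0.0143072
Weight by the priors:
  π_1·f_1 = 0.23 × 0.041677 = 0.00958572
  π_2·f_2 = 0.09 × 0.107477 = 0.0096729
  π_3·f_3 = 0.54 × 0.116703 = 0.0630198
  π_4·f_4 = 0.14 × 0.0143072 = 0.002003
Denominator: 0.00958572 + 0.0096729 + 0.0630198 + 0.002003 = 0.0842814
Responsibility of Regime 4: 0.002003 / 0.0842814 ≈ 0.0238

0.0238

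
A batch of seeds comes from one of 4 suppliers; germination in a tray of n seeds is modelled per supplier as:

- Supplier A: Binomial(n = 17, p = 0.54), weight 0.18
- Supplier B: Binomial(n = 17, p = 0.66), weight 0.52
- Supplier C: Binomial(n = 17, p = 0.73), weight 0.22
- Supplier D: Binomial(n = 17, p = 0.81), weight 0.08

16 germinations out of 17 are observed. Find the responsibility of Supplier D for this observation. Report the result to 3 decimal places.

By Bayes' theorem, P(k | x) = w_k f_k(x) / Σ_j w_j f_j(x).
Component likelihoods at x = 16 germinations out of 17:
  L_A = C(17,16)·0.54^16·0.46^1 = 17·5.22757e-05·0.46 = 0.000408796
  L_B = C(17,16)·0.66^16·0.34^1 = 17·0.00129629·0.34 = 0.00749257
  L_C = C(17,16)·0.73^16·0.27^1 = 17·0.00650378·0.27 = 0.0298523
  L_D = C(17,16)·0.81^16·0.19^1 = 17·0.0343368·0.19 = 0.110908
Multiply by the mixture weights:
  w_A·L_A = 0.18 × 0.000408796 = 7.35833e-05
  w_B·L_B = 0.52 × 0.00749257 = 0.00389614
  w_C·L_C = 0.22 × 0.0298523 = 0.00656752
  w_D·L_D = 0.08 × 0.110908 = 0.00887264
Normaliser: 7.35833e-05 + 0.00389614 + 0.00656752 + 0.00887264 = 0.0194099
Responsibility of Supplier D: 0.00887264 / 0.0194099 ≈ 0.457

0.457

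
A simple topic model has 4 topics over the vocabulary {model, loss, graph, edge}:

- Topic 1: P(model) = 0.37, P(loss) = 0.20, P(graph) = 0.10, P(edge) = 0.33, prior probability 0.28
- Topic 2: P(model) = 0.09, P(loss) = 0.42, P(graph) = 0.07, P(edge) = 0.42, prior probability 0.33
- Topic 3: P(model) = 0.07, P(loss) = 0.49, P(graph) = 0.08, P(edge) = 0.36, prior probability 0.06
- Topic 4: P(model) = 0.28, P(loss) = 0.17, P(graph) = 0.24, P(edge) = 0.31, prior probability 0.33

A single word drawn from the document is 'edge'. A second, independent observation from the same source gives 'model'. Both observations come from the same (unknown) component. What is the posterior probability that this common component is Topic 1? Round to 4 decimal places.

0.4451

The responsibility of component k is w_k f_k(x) divided by Σ_j w_j f_j(x).
Since both observations come from the same component, the likelihood for component k is f_k(x₁)·f_k(x₂).
  p_1 = [0.33] × [0.37] = 0.1221
  p_2 = [0.42] × [0.09] = 0.0378
  p_3 = [0.36] × [0.07] = 0.0252
  p_4 = [0.31] × [0.28] = 0.0868
Unnormalised posteriors:
  w_1·p_1 = 0.28 × 0.1221 = 0.034188
  w_2·p_2 = 0.33 × 0.0378 = 0.012474
  w_3·p_3 = 0.06 × 0.0252 = 0.001512
  w_4·p_4 = 0.33 × 0.0868 = 0.028644
Denominator: 0.034188 + 0.012474 + 0.001512 + 0.028644 = 0.076818
Responsibility of Topic 1: 0.034188 / 0.076818 ≈ 0.4451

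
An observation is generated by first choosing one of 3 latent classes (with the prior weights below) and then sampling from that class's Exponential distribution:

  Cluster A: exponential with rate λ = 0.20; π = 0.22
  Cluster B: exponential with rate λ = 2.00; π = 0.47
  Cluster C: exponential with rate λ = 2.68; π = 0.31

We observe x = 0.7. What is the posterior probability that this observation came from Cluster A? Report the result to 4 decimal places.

0.0963

Apply Bayes' rule: the posterior for each component is proportional to its prior times its likelihood at x.
Evaluate each component's likelihood at the observed value:
  p_A = 0.20·e^(−0.20·0.7) = 0.20·e^(−0.1400) = 0.173872
  p_B = 2.00·e^(−2.00·0.7) = 2.00·e^(−1.4000) = 0.493194
  p_C = 2.68·e^(−2.68·0.7) = 2.68·e^(−1.8760) = 0.410581
Unnormalised posteriors:
  π_A·p_A = 0.22 × 0.173872 = 0.0382518
  π_B·p_B = 0.47 × 0.493194 = 0.231801
  π_C·p_C = 0.31 × 0.410581 = 0.12728
Normaliser: 0.0382518 + 0.231801 + 0.12728 = 0.397333
Responsibility of Cluster A: 0.0382518 / 0.397333 ≈ 0.0963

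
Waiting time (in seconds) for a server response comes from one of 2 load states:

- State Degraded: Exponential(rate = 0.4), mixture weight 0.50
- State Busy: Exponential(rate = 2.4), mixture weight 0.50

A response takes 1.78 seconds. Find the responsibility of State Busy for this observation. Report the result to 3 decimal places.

Apply Bayes' rule: the posterior for each component is proportional to its prior times its likelihood at x.
Exponential densities:
  f_Degraded = 0.4·e^(−0.4·1.78) = 0.4·e^(−0.7120) = 0.196265
  f_Busy = 2.4·e^(−2.4·1.78) = 2.4·e^(−4.2720) = 0.0334892
Prior × likelihood for each component:
  w_Degraded·f_Degraded = 0.50 × 0.196265 = 0.0981324
  w_Busy·f_Busy = 0.50 × 0.0334892 = 0.0167446
Evidence: 0.0981324 + 0.0167446 = 0.114877
So the posterior for State Busy is 0.0167446 / 0.114877 ≈ 0.146.

0.146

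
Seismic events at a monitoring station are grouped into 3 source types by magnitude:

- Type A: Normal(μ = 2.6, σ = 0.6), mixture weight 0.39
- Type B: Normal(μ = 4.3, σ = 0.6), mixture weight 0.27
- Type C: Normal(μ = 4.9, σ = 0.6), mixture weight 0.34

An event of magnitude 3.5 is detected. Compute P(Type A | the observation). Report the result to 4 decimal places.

Posterior ∝ prior × likelihood, so P(k | x) ∝ w_k f_k(x); normalise over all components.
Normal densities:
  f_A = 0.215863
  f_B = 0.27335
  f_C = 0.0437031
Multiply by the mixture weights:
  w_A·f_A = 0.39 × 0.215863 = 0.0841864
  w_B·f_B = 0.27 × 0.27335 = 0.0738045
  w_C·f_C = 0.34 × 0.0437031 = 0.0148591
Sum: 0.0841864 + 0.0738045 + 0.0148591 = 0.17285
P(Type A | 3.5) = 0.0841864 / 0.17285 ≈ 0.4870

0.4870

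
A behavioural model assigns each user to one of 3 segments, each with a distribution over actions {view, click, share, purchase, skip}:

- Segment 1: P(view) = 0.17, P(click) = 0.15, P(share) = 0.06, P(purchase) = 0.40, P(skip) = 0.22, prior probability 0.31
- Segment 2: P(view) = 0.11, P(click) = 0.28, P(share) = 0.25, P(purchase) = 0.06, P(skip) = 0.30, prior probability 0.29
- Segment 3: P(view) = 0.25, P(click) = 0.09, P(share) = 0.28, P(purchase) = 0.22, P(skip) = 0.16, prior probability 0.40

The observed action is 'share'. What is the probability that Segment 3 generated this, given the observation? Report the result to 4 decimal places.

0.5515

Apply Bayes' rule: the posterior for each component is proportional to its prior times its likelihood at x.
Component likelihoods at x = 'share':
  f_1 = P(share | comp) = 0.06
  f_2 = P(share | comp) = 0.25
  f_3 = P(share | comp) = 0.28
Prior × likelihood for each component:
  w_1·f_1 = 0.31 × 0.06 = 0.0186
  w_2·f_2 = 0.29 × 0.25 = 0.0725
  w_3·f_3 = 0.40 × 0.28 = 0.112
Marginal: 0.0186 + 0.0725 + 0.112 = 0.2031
P(Segment 3 | the observation) = 0.112 / 0.2031 ≈ 0.5515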